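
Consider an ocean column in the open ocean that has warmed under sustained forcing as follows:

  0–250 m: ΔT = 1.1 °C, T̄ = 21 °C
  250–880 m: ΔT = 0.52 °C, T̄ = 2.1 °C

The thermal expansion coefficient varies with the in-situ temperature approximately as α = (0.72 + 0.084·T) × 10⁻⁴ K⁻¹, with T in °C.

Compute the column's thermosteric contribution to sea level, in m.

Δh ≈ 0.0977 m

Layer 1: α = (0.72 + 0.084×21)×10⁻⁴ = 2.484×10⁻⁴ K⁻¹
Layer 2: α = (0.72 + 0.084×2.1)×10⁻⁴ = 0.8964×10⁻⁴ K⁻¹
Layer 1: 2.484×10⁻⁴ × 250 × 1.1 = 0.06831 m
0.52 × 630 × 0.8964×10⁻⁴ = 0.029366064 m
Δh = 0.06831 + 0.029366064 = 0.097676064 m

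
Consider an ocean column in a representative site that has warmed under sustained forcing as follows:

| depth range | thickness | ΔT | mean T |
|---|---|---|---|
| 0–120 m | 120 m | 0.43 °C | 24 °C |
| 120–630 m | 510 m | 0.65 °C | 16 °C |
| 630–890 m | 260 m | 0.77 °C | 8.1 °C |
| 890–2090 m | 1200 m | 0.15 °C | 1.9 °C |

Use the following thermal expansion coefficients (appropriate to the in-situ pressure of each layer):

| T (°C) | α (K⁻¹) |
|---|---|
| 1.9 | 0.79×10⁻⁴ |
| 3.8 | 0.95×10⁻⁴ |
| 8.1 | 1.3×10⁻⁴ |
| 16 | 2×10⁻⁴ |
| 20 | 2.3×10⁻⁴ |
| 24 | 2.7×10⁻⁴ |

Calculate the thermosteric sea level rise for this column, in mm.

about 120 mm

Layer 1 at 24 °C → α = 2.7×10⁻⁴ K⁻¹
Layer 2 at 16 °C → α = 2×10⁻⁴ K⁻¹
Layer 3 at 8.1 °C → α = 1.3×10⁻⁴ K⁻¹
Layer 4 at 1.9 °C → α = 0.79×10⁻⁴ K⁻¹
0–120 m: 120 × 2.7×10⁻⁴ × 0.43 = 0.013932 m
120–630 m: 510 × 0.65 × 2×10⁻⁴ = 0.06630 m
260 × 0.77 × 1.3×10⁻⁴ = 0.026026 m
890–2090 m: 0.15 × 0.79×10⁻⁴ × 1200 = 0.01422 m
Δh = 0.013932 + 0.06630 + 0.026026 + 0.01422 = 0.120478 m ≈ 120 mm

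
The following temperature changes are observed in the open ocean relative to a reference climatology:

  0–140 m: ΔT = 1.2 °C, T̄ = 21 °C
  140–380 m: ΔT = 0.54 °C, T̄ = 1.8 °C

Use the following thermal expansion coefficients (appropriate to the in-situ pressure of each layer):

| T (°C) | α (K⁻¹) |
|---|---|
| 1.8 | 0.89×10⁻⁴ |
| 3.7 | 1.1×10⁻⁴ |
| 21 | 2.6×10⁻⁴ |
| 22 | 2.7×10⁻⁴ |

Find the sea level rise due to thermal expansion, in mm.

Layer 1 at 21 °C → α = 2.6×10⁻⁴ K⁻¹
Layer 2 at 1.8 °C → α = 0.89×10⁻⁴ K⁻¹
140 × 2.6×10⁻⁴ × 1.2 = 0.04368 m
0.54 × 0.89×10⁻⁴ × 240 = 0.0115344 m
Δh = 0.04368 + 0.0115344 = 0.0552144 m

about 55.2 mm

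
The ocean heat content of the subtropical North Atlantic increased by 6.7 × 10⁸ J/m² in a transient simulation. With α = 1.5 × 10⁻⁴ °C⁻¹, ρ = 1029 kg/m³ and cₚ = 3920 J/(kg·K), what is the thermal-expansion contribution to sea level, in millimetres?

Δh = αQ/(ρcₚ) = 1.5×10⁻⁴ × 6.7×10⁸ / (1029 × 3920) ≈ 0.024915 m

25 mm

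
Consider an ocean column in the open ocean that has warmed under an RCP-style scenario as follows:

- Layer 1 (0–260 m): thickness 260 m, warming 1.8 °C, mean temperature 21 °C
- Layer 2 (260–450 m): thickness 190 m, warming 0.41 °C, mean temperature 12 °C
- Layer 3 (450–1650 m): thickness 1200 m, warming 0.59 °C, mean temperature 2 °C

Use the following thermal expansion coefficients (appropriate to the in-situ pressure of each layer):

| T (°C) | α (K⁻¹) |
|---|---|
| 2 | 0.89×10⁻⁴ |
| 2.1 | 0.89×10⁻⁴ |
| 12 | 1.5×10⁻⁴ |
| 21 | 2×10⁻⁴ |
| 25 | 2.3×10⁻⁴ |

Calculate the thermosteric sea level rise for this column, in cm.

17 cm of thermosteric rise

Layer 1 at 21 °C → α = 2×10⁻⁴ K⁻¹
Layer 2 at 12 °C → α = 1.5×10⁻⁴ K⁻¹
Layer 3 at 2 °C → α = 0.89×10⁻⁴ K⁻¹
1.8 × 2×10⁻⁴ × 260 = 0.09360 m
Layer 2: 0.41 × 1.5×10⁻⁴ × 190 = 0.011685 m
Layer 3: 1200 × 0.89×10⁻⁴ × 0.59 = 0.063012 m
Δh = 0.09360 + 0.011685 + 0.063012 = 0.168297 m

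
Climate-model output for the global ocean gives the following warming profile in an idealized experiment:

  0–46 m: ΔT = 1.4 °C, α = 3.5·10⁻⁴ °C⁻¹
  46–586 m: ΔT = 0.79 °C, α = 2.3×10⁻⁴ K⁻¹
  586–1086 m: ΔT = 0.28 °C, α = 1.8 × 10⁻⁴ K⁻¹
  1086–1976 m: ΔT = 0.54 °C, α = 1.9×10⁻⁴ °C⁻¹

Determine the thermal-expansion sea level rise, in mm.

Layer 1: 1.4 × 3.5×10⁻⁴ × 46 = 0.02254 m
Layer 2: 540 × 2.3×10⁻⁴ × 0.79 = 0.098118 m
1.8×10⁻⁴ × 0.28 × 500 = 0.02520 m
Layer 4: 1.9×10⁻⁴ × 0.54 × 890 = 0.091314 m
Δh = 0.02254 + 0.098118 + 0.02520 + 0.091314 = 0.237172 m

about 240 mm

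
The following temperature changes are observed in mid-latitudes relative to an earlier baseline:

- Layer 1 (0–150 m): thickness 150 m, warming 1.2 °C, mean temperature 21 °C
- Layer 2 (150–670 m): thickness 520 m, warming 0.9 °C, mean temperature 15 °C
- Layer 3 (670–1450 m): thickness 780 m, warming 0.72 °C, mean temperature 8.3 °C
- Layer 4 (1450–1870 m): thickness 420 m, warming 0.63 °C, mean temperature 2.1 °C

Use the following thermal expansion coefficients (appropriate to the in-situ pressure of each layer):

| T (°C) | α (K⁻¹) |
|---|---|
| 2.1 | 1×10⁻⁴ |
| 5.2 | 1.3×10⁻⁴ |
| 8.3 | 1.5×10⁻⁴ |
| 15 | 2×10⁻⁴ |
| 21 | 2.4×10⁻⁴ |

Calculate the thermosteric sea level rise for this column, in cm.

Layer 1 at 21 °C → α = 2.4×10⁻⁴ K⁻¹
Layer 2 at 15 °C → α = 2×10⁻⁴ K⁻¹
Layer 3 at 8.3 °C → α = 1.5×10⁻⁴ K⁻¹
Layer 4 at 2.1 °C → α = 1×10⁻⁴ K⁻¹
150 × 2.4×10⁻⁴ × 1.2 = 0.04320 m
Layer 2: 0.9 × 2×10⁻⁴ × 520 = 0.09360 m
0.72 × 780 × 1.5×10⁻⁴ = 0.08424 m
0.63 × 420 × 1×10⁻⁴ = 0.02646 m
Δh = 0.04320 + 0.09360 + 0.08424 + 0.02646 = 0.24750 m ≈ 24.8 cm

24.8 cm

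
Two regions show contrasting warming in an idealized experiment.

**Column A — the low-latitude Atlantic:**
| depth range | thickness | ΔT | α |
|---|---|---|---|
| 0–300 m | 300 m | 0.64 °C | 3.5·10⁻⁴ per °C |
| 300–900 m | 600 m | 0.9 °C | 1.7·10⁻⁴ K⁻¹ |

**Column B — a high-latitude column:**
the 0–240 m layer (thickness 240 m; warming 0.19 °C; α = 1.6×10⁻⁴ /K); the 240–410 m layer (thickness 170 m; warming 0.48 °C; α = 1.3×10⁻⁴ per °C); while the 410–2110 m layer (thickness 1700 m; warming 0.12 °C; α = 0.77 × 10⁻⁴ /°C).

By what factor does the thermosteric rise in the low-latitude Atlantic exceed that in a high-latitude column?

A 3.5×10⁻⁴ × 0.64 × 300 = 0.06720 m
A 600 × 1.7×10⁻⁴ × 0.9 = 0.09180 m
A total: 0.15900 m
B 0–240 m: 240 × 0.19 × 1.6×10⁻⁴ = 0.007296 m
B 240–410 m: 1.3×10⁻⁴ × 170 × 0.48 = 0.010608 m
B 1700 × 0.12 × 0.77×10⁻⁴ = 0.015708 m
B total: 0.033612 m
Ratio: 0.15900 / 0.033612 ≈ 4.730

a factor of 4.7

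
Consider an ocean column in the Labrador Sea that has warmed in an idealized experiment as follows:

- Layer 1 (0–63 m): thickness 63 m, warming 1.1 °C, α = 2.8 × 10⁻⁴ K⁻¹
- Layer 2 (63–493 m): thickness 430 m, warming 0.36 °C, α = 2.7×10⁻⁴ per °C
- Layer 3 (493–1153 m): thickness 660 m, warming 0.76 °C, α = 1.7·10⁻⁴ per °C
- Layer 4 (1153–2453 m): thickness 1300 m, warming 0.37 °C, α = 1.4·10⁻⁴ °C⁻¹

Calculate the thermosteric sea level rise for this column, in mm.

Δh = 214 mm

0–63 m: 2.8×10⁻⁴ × 1.1 × 63 = 0.019404 m
63–493 m: 0.36 × 430 × 2.7×10⁻⁴ = 0.041796 m
Layer 3: 0.76 × 660 × 1.7×10⁻⁴ = 0.085272 m
Layer 4: 0.37 × 1.4×10⁻⁴ × 1300 = 0.06734 m
Δh = 0.019404 + 0.041796 + 0.085272 + 0.06734 = 0.213812 m ≈ 214 mm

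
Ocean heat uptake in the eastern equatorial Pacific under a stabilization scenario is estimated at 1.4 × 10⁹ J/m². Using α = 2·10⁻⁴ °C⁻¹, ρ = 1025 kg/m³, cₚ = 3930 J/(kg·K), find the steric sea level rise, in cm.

Δh = αQ/(ρcₚ) = 2×10⁻⁴ × 1.4×10⁹ / (1025 × 3930) ≈ 0.069509 m

7.0 cm of thermosteric rise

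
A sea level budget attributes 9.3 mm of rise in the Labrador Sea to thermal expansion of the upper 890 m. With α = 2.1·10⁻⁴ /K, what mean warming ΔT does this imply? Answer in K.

ΔT = Δh/(αH) = 0.0093 / (2.1×10⁻⁴ × 890) ≈ 0.04976 K

0.050 K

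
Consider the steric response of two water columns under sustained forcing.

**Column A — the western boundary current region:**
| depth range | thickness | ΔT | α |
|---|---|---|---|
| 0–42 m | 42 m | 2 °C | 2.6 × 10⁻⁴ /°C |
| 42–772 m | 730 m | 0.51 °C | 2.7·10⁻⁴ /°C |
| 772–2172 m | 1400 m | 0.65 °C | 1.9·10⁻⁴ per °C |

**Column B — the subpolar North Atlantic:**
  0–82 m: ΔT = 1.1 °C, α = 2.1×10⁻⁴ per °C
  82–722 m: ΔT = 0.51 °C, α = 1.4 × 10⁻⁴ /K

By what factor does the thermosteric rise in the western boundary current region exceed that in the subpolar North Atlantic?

≈ 4.6×

A 2.6×10⁻⁴ × 2 × 42 = 0.02184 m
A 42–772 m: 0.51 × 2.7×10⁻⁴ × 730 = 0.100521 m
A 772–2172 m: 1400 × 0.65 × 1.9×10⁻⁴ = 0.17290 m
A total: 0.295261 m
B Layer 1: 1.1 × 82 × 2.1×10⁻⁴ = 0.018942 m
B Layer 2: 640 × 1.4×10⁻⁴ × 0.51 = 0.045696 m
B total: 0.064638 m
Ratio: 0.295261 / 0.064638 ≈ 4.568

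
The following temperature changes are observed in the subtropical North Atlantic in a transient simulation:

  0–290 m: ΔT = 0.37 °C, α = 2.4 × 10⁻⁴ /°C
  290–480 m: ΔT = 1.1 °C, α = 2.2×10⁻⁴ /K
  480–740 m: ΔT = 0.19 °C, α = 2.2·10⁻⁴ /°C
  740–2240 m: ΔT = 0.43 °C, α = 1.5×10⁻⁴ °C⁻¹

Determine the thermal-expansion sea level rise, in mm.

179 mm

0–290 m: 0.37 × 2.4×10⁻⁴ × 290 = 0.025752 m
Layer 2: 1.1 × 190 × 2.2×10⁻⁴ = 0.04598 m
Layer 3: 2.2×10⁻⁴ × 0.19 × 260 = 0.010868 m
Layer 4: 1500 × 0.43 × 1.5×10⁻⁴ = 0.09675 m
Δh = 0.025752 + 0.04598 + 0.010868 + 0.09675 = 0.17935 m ≈ 179 mm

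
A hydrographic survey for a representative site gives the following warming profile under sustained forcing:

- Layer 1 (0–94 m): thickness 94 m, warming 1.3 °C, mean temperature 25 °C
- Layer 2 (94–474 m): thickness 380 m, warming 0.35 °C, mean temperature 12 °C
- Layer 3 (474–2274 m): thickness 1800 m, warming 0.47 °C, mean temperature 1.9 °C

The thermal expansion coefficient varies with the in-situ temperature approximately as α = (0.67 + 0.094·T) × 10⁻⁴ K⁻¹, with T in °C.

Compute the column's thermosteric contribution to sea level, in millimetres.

Layer 1: α = (0.67 + 0.094×25)×10⁻⁴ = 3.02×10⁻⁴ K⁻¹
Layer 2: α = (0.67 + 0.094×12)×10⁻⁴ = 1.798×10⁻⁴ K⁻¹
Layer 3: α = (0.67 + 0.094×1.9)×10⁻⁴ = 0.8486×10⁻⁴ K⁻¹
Layer 1: 3.02×10⁻⁴ × 94 × 1.3 = 0.0369044 m
94–474 m: 1.798×10⁻⁴ × 380 × 0.35 = 0.0239134 m
Layer 3: 1800 × 0.8486×10⁻⁴ × 0.47 = 0.07179156 m
Δh = 0.0369044 + 0.0239134 + 0.07179156 = 0.13260936 m ≈ 130 mm

about 130 mm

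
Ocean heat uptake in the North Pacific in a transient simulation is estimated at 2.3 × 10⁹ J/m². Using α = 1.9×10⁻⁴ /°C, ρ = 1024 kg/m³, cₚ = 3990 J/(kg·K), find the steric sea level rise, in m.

Δh = αQ/(ρcₚ) = 1.9×10⁻⁴ × 2.3×10⁹ / (1024 × 3990) ≈ 0.10696 m

Δh = 0.107 m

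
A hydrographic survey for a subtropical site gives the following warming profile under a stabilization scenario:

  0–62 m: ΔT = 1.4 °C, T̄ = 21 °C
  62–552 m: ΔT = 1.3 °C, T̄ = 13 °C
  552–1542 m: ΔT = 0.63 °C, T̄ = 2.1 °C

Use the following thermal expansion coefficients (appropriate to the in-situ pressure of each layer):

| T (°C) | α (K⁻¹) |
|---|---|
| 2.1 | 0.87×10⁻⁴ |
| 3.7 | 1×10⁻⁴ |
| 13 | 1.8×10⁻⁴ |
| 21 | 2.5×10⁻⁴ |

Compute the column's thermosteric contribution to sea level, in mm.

Layer 1 at 21 °C → α = 2.5×10⁻⁴ K⁻¹
Layer 2 at 13 °C → α = 1.8×10⁻⁴ K⁻¹
Layer 3 at 2.1 °C → α = 0.87×10⁻⁴ K⁻¹
Layer 1: 1.4 × 2.5×10⁻⁴ × 62 = 0.02170 m
490 × 1.3 × 1.8×10⁻⁴ = 0.11466 m
552–1542 m: 990 × 0.87×10⁻⁴ × 0.63 = 0.0542619 m
Δh = 0.02170 + 0.11466 + 0.0542619 = 0.1906219 m ≈ 190 mm

Δh ≈ 190 mm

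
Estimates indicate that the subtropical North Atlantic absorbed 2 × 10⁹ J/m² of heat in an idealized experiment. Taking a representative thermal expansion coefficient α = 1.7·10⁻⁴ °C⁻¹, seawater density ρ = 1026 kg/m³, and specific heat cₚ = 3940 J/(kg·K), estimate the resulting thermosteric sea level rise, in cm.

Δh = αQ/(ρcₚ) = 1.7×10⁻⁴ × 2×10⁹ / (1026 × 3940) ≈ 0.084108 m

Δh = 8.4 cm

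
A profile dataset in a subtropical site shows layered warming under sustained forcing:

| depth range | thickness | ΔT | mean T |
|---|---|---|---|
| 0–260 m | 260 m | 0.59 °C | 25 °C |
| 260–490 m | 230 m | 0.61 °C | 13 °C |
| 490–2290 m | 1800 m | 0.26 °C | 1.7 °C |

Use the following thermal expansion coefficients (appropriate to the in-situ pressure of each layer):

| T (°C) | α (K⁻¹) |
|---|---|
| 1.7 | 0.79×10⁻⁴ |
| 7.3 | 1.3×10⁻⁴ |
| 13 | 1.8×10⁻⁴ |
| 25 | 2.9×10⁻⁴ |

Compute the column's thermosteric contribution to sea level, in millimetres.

Layer 1 at 25 °C → α = 2.9×10⁻⁴ K⁻¹
Layer 2 at 13 °C → α = 1.8×10⁻⁴ K⁻¹
Layer 3 at 1.7 °C → α = 0.79×10⁻⁴ K⁻¹
Layer 1: 0.59 × 260 × 2.9×10⁻⁴ = 0.044486 m
Layer 2: 1.8×10⁻⁴ × 230 × 0.61 = 0.025254 m
Layer 3: 1800 × 0.79×10⁻⁴ × 0.26 = 0.036972 m
Δh = 0.044486 + 0.025254 + 0.036972 = 0.106712 m ≈ 107 mm

about 107 mm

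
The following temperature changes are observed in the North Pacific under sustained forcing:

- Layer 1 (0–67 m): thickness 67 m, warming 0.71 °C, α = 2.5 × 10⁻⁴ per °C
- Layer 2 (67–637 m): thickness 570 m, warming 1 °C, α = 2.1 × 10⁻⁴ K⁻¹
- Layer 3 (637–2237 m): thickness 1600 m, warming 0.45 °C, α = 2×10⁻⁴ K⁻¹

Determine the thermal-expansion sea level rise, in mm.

Layer 1: 67 × 0.71 × 2.5×10⁻⁴ = 0.0118925 m
67–637 m: 2.1×10⁻⁴ × 1 × 570 = 0.11970 m
637–2237 m: 1600 × 2×10⁻⁴ × 0.45 = 0.14400 m
Δh = 0.0118925 + 0.11970 + 0.14400 = 0.2755925 m ≈ 280 mm

280 mm of thermosteric rise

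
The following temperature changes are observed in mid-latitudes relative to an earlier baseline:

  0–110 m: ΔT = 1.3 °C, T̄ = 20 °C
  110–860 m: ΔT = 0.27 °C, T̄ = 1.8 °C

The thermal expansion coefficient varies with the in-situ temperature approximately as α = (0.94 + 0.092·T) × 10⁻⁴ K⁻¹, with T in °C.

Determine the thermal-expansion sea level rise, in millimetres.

Δh ≈ 62.1 mm

Layer 1: α = (0.94 + 0.092×20)×10⁻⁴ = 2.78×10⁻⁴ K⁻¹
Layer 2: α = (0.94 + 0.092×1.8)×10⁻⁴ = 1.1056×10⁻⁴ K⁻¹
Layer 1: 1.3 × 110 × 2.78×10⁻⁴ = 0.039754 m
Layer 2: 0.27 × 750 × 1.1056×10⁻⁴ = 0.0223884 m
Δh = 0.039754 + 0.0223884 = 0.0621424 m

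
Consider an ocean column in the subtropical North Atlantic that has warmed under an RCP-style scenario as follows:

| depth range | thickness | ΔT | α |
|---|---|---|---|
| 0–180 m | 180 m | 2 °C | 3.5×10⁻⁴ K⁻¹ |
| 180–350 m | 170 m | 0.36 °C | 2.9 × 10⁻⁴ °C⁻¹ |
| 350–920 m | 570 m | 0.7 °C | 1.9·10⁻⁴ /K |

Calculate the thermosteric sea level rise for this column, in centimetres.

about 22.0 cm

0–180 m: 180 × 3.5×10⁻⁴ × 2 = 0.12600 m
180–350 m: 170 × 0.36 × 2.9×10⁻⁴ = 0.017748 m
Layer 3: 0.7 × 1.9×10⁻⁴ × 570 = 0.07581 m
Δh = 0.12600 + 0.017748 + 0.07581 = 0.219558 m ≈ 22.0 cm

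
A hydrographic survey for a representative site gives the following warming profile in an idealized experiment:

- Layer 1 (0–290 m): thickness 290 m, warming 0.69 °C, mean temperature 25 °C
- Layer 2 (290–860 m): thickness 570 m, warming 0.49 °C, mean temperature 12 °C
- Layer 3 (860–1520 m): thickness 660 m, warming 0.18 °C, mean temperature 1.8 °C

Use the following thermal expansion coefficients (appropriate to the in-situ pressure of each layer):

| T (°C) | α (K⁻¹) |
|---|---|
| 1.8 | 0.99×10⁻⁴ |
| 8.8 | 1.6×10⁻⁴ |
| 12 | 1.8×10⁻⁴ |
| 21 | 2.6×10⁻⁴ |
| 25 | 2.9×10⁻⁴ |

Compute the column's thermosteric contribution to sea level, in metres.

Layer 1 at 25 °C → α = 2.9×10⁻⁴ K⁻¹
Layer 2 at 12 °C → α = 1.8×10⁻⁴ K⁻¹
Layer 3 at 1.8 °C → α = 0.99×10⁻⁴ K⁻¹
Layer 1: 2.9×10⁻⁴ × 0.69 × 290 = 0.058029 m
570 × 1.8×10⁻⁴ × 0.49 = 0.050274 m
660 × 0.99×10⁻⁴ × 0.18 = 0.0117612 m
Δh = 0.058029 + 0.050274 + 0.0117612 = 0.1200642 m ≈ 0.12 m

0.12 m of thermosteric rise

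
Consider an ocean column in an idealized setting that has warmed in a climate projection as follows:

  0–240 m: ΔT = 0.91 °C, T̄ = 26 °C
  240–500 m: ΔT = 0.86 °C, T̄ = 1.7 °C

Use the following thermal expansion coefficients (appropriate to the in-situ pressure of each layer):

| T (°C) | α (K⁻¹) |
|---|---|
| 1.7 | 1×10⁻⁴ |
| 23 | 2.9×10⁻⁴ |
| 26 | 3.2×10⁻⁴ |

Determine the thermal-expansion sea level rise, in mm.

Layer 1 at 26 °C → α = 3.2×10⁻⁴ K⁻¹
Layer 2 at 1.7 °C → α = 1×10⁻⁴ K⁻¹
Layer 1: 3.2×10⁻⁴ × 240 × 0.91 = 0.069888 m
0.86 × 1×10⁻⁴ × 260 = 0.02236 m
Δh = 0.069888 + 0.02236 = 0.092248 m ≈ 92 mm

Δh ≈ 92 mm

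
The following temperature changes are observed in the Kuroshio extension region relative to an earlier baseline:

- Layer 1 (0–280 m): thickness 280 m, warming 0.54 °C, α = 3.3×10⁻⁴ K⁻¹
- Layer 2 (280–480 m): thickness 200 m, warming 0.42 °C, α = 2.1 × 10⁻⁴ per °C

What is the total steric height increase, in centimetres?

Δh = 6.75 cm

Layer 1: 280 × 3.3×10⁻⁴ × 0.54 = 0.049896 m
2.1×10⁻⁴ × 200 × 0.42 = 0.01764 m
Δh = 0.049896 + 0.01764 = 0.067536 m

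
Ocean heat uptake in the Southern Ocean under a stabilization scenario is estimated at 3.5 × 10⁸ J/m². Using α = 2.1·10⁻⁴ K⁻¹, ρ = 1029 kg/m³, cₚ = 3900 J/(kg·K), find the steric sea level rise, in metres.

Δh = αQ/(ρcₚ) = 2.1×10⁻⁴ × 3.5×10⁸ / (1029 × 3900) ≈ 0.018315 m

0.0183 m of thermosteric rise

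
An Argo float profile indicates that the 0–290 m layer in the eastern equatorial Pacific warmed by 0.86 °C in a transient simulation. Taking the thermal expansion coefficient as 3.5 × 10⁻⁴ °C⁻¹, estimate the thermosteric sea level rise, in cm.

Δh = 8.73 cm

Δh = αΔT·H = 3.5×10⁻⁴ × 0.86 × 290 = 0.08729 m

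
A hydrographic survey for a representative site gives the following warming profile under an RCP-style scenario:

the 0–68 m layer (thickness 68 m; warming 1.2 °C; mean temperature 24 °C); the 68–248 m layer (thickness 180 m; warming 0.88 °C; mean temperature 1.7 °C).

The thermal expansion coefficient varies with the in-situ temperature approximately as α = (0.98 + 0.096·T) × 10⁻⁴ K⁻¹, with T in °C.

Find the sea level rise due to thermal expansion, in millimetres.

44.9 mm of thermosteric rise

Layer 1: α = (0.98 + 0.096×24)×10⁻⁴ = 3.284×10⁻⁴ K⁻¹
Layer 2: α = (0.98 + 0.096×1.7)×10⁻⁴ = 1.1432×10⁻⁴ K⁻¹
0–68 m: 68 × 1.2 × 3.284×10⁻⁴ = 0.02679744 m
Layer 2: 0.88 × 1.1432×10⁻⁴ × 180 = 0.018108288 m
Δh = 0.02679744 + 0.018108288 = 0.044905728 m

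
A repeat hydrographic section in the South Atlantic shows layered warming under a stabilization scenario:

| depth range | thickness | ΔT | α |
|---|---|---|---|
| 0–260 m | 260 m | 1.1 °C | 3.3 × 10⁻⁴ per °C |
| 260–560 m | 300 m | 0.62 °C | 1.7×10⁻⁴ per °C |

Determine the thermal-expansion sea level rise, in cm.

Layer 1: 260 × 1.1 × 3.3×10⁻⁴ = 0.09438 m
260–560 m: 300 × 1.7×10⁻⁴ × 0.62 = 0.03162 m
Δh = 0.09438 + 0.03162 = 0.12600 m ≈ 12.6 cm

Δh = 12.6 cm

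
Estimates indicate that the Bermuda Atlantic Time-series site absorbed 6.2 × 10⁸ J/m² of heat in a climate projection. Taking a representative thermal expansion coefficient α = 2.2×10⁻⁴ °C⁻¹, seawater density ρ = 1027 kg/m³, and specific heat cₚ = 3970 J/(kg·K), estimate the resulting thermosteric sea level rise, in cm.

3.3 cm of thermosteric rise

Δh = αQ/(ρcₚ) = 2.2×10⁻⁴ × 6.2×10⁸ / (1027 × 3970) ≈ 0.033454 m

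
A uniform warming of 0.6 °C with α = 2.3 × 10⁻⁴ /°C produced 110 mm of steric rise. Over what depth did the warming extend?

797 m

H = Δh/(αΔT) = 0.11 / (2.3×10⁻⁴ × 0.6) ≈ 797.1 m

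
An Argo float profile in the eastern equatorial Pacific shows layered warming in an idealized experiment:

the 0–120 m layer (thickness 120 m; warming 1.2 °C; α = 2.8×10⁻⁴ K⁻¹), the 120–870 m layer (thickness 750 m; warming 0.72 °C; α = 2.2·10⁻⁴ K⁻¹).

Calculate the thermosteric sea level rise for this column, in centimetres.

about 15.9 cm

0–120 m: 1.2 × 2.8×10⁻⁴ × 120 = 0.04032 m
120–870 m: 0.72 × 2.2×10⁻⁴ × 750 = 0.11880 m
Δh = 0.04032 + 0.11880 = 0.15912 m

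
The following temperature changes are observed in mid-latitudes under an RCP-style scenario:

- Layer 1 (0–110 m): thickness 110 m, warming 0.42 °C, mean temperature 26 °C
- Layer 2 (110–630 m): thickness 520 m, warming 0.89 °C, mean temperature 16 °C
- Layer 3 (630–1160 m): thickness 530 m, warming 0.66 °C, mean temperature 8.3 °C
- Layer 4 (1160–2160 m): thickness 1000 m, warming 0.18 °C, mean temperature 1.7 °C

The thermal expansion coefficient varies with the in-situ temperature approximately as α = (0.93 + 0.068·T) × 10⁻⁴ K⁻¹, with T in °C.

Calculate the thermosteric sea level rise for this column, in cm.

Layer 1: α = (0.93 + 0.068×26)×10⁻⁴ = 2.698×10⁻⁴ K⁻¹
Layer 2: α = (0.93 + 0.068×16)×10⁻⁴ = 2.018×10⁻⁴ K⁻¹
Layer 3: α = (0.93 + 0.068×8.3)×10⁻⁴ = 1.4944×10⁻⁴ K⁻¹
Layer 4: α = (0.93 + 0.068×1.7)×10⁻⁴ = 1.0456×10⁻⁴ K⁻¹
Layer 1: 110 × 0.42 × 2.698×10⁻⁴ = 0.01246476 m
0.89 × 520 × 2.018×10⁻⁴ = 0.09339304 m
Layer 3: 530 × 1.4944×10⁻⁴ × 0.66 = 0.052274112 m
1.0456×10⁻⁴ × 1000 × 0.18 = 0.0188208 m
Δh = 0.01246476 + 0.09339304 + 0.052274112 + 0.0188208 = 0.176952712 m

Δh = 17.7 cm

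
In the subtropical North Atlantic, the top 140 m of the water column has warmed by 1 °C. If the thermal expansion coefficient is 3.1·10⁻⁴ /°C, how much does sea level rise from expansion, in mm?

Δh = αΔT·H = 3.1×10⁻⁴ × 1 × 140 = 0.04340 m

43 mm of thermosteric rise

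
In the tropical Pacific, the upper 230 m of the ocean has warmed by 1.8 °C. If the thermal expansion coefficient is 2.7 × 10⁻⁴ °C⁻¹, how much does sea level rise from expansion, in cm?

Δh = 11 cm

Δh = αΔT·H = 2.7×10⁻⁴ × 1.8 × 230 = 0.11178 m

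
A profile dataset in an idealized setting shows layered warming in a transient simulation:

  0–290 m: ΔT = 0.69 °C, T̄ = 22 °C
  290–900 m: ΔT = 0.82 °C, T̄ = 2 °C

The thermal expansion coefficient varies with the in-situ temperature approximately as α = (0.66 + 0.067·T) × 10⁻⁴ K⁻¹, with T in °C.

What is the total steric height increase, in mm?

82 mm

Layer 1: α = (0.66 + 0.067×22)×10⁻⁴ = 2.134×10⁻⁴ K⁻¹
Layer 2: α = (0.66 + 0.067×2)×10⁻⁴ = 0.794×10⁻⁴ K⁻¹
290 × 2.134×10⁻⁴ × 0.69 = 0.04270134 m
610 × 0.82 × 0.794×10⁻⁴ = 0.03971588 m
Δh = 0.04270134 + 0.03971588 = 0.08241722 m ≈ 82 mm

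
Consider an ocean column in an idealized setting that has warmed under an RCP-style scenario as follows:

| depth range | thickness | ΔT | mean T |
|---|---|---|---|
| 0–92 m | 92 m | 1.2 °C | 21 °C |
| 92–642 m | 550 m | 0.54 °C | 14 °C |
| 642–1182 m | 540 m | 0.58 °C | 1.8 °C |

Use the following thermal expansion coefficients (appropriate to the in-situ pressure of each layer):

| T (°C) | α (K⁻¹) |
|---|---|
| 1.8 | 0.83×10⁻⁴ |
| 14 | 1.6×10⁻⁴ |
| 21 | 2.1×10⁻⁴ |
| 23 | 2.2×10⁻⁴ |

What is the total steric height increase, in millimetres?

Δh ≈ 96.7 mm

Layer 1 at 21 °C → α = 2.1×10⁻⁴ K⁻¹
Layer 2 at 14 °C → α = 1.6×10⁻⁴ K⁻¹
Layer 3 at 1.8 °C → α = 0.83×10⁻⁴ K⁻¹
Layer 1: 2.1×10⁻⁴ × 1.2 × 92 = 0.023184 m
92–642 m: 0.54 × 1.6×10⁻⁴ × 550 = 0.04752 m
642–1182 m: 540 × 0.58 × 0.83×10⁻⁴ = 0.0259956 m
Δh = 0.023184 + 0.04752 + 0.0259956 = 0.0966996 m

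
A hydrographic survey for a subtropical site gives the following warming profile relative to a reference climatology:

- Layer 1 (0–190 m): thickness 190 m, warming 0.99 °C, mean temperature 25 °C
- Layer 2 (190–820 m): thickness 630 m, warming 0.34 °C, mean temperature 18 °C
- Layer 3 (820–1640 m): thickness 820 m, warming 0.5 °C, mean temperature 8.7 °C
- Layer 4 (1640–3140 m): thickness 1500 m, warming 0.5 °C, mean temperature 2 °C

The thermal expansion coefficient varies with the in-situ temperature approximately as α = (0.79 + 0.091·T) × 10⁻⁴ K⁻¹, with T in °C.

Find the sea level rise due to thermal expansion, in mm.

Layer 1: α = (0.79 + 0.091×25)×10⁻⁴ = 3.065×10⁻⁴ K⁻¹
Layer 2: α = (0.79 + 0.091×18)×10⁻⁴ = 2.428×10⁻⁴ K⁻¹
Layer 3: α = (0.79 + 0.091×8.7)×10⁻⁴ = 1.5817×10⁻⁴ K⁻¹
Layer 4: α = (0.79 + 0.091×2)×10⁻⁴ = 0.972×10⁻⁴ K⁻¹
0–190 m: 190 × 3.065×10⁻⁴ × 0.99 = 0.05765265 m
Layer 2: 2.428×10⁻⁴ × 630 × 0.34 = 0.05200776 m
820–1640 m: 1.5817×10⁻⁴ × 0.5 × 820 = 0.0648497 m
Layer 4: 0.972×10⁻⁴ × 1500 × 0.5 = 0.07290 m
Δh = 0.05765265 + 0.05200776 + 0.0648497 + 0.07290 = 0.24741011 m ≈ 250 mm

about 250 mm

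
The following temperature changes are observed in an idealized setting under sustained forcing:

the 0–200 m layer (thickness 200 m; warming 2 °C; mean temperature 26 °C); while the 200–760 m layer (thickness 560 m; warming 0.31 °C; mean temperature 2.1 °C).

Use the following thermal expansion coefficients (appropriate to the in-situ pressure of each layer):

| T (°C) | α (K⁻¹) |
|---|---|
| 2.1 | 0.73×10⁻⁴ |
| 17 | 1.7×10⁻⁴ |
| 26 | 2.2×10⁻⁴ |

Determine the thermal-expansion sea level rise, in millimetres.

Layer 1 at 26 °C → α = 2.2×10⁻⁴ K⁻¹
Layer 2 at 2.1 °C → α = 0.73×10⁻⁴ K⁻¹
0–200 m: 2 × 200 × 2.2×10⁻⁴ = 0.08800 m
200–760 m: 0.73×10⁻⁴ × 560 × 0.31 = 0.0126728 m
Δh = 0.08800 + 0.0126728 = 0.1006728 m ≈ 101 mm

101 mm of thermosteric rise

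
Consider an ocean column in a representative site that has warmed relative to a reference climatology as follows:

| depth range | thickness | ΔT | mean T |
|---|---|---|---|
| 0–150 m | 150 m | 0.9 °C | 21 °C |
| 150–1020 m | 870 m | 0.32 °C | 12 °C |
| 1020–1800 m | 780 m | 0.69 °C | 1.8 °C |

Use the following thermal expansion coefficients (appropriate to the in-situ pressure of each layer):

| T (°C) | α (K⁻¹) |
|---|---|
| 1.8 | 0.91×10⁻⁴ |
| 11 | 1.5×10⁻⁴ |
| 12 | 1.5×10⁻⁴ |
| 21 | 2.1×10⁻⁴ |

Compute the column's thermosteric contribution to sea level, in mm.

Δh = 120 mm

Layer 1 at 21 °C → α = 2.1×10⁻⁴ K⁻¹
Layer 2 at 12 °C → α = 1.5×10⁻⁴ K⁻¹
Layer 3 at 1.8 °C → α = 0.91×10⁻⁴ K⁻¹
Layer 1: 150 × 2.1×10⁻⁴ × 0.9 = 0.02835 m
Layer 2: 0.32 × 870 × 1.5×10⁻⁴ = 0.04176 m
Layer 3: 0.69 × 780 × 0.91×10⁻⁴ = 0.0489762 m
Δh = 0.02835 + 0.04176 + 0.0489762 = 0.1190862 m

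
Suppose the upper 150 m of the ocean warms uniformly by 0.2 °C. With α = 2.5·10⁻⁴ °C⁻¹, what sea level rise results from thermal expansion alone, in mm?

Δh ≈ 7.50 mm

Δh = αΔT·H = 2.5×10⁻⁴ × 0.2 × 150 = 0.00750 m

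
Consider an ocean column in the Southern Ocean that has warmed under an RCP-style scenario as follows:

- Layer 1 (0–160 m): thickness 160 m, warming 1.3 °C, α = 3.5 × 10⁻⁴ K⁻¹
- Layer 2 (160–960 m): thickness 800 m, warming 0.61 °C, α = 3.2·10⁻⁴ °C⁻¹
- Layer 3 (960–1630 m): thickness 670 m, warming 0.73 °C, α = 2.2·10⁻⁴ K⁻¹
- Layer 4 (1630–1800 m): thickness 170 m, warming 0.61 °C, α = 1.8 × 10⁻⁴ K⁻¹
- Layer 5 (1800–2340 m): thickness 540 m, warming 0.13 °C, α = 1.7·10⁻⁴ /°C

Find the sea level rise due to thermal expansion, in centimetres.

0–160 m: 1.3 × 160 × 3.5×10⁻⁴ = 0.07280 m
3.2×10⁻⁴ × 800 × 0.61 = 0.15616 m
Layer 3: 0.73 × 670 × 2.2×10⁻⁴ = 0.107602 m
1.8×10⁻⁴ × 170 × 0.61 = 0.018666 m
1800–2340 m: 0.13 × 540 × 1.7×10⁻⁴ = 0.011934 m
Δh = 0.07280 + 0.15616 + 0.107602 + 0.018666 + 0.011934 = 0.367162 m

36.7 cm of thermosteric rise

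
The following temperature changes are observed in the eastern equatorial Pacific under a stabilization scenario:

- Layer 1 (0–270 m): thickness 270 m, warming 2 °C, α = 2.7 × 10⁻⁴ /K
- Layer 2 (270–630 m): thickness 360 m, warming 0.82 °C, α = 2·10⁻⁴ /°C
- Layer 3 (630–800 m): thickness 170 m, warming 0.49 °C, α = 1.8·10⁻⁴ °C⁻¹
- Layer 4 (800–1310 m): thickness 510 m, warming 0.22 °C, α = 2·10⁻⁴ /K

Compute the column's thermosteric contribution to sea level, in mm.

about 242 mm

Layer 1: 2.7×10⁻⁴ × 2 × 270 = 0.14580 m
270–630 m: 2×10⁻⁴ × 360 × 0.82 = 0.05904 m
Layer 3: 170 × 0.49 × 1.8×10⁻⁴ = 0.014994 m
Layer 4: 0.22 × 2×10⁻⁴ × 510 = 0.02244 m
Δh = 0.14580 + 0.05904 + 0.014994 + 0.02244 = 0.242274 m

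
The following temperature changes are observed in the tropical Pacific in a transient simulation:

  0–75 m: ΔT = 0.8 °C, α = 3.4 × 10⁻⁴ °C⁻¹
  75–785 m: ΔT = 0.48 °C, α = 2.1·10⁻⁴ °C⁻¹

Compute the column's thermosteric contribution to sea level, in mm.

0–75 m: 3.4×10⁻⁴ × 0.8 × 75 = 0.02040 m
2.1×10⁻⁴ × 710 × 0.48 = 0.071568 m
Δh = 0.02040 + 0.071568 = 0.091968 m ≈ 92.0 mm

92.0 mm of thermosteric rise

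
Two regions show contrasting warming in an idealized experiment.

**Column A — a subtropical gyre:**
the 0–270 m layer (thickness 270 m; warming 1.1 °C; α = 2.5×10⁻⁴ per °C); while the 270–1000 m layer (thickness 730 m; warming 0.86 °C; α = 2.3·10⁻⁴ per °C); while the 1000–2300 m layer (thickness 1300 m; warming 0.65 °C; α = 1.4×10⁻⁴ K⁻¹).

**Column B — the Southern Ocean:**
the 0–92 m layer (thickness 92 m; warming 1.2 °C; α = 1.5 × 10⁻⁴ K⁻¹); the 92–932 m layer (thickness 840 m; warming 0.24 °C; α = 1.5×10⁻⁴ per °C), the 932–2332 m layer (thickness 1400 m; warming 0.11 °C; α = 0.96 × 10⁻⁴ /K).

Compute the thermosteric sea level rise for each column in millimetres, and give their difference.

Δh_A ≈ 337 mm, Δh_B ≈ 61.6 mm; difference ≈ 275 mm

A 2.5×10⁻⁴ × 270 × 1.1 = 0.07425 m
A 270–1000 m: 0.86 × 730 × 2.3×10⁻⁴ = 0.144394 m
A 1000–2300 m: 0.65 × 1300 × 1.4×10⁻⁴ = 0.11830 m
A total: 0.336944 m
B 1.2 × 92 × 1.5×10⁻⁴ = 0.01656 m
B 92–932 m: 0.24 × 840 × 1.5×10⁻⁴ = 0.03024 m
B 932–2332 m: 0.96×10⁻⁴ × 0.11 × 1400 = 0.014784 m
B total: 0.061584 m
Difference: 0.336944 − 0.061584 = 0.27536 m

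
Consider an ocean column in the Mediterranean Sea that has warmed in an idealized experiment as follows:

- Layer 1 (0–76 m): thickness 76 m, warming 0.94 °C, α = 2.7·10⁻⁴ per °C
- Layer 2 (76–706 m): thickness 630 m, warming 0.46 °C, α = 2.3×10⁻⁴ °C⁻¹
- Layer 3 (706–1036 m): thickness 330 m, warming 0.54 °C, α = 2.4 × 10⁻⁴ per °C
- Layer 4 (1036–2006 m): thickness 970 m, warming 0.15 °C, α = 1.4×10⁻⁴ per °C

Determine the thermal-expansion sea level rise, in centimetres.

0.94 × 2.7×10⁻⁴ × 76 = 0.0192888 m
76–706 m: 630 × 2.3×10⁻⁴ × 0.46 = 0.066654 m
2.4×10⁻⁴ × 0.54 × 330 = 0.042768 m
1.4×10⁻⁴ × 0.15 × 970 = 0.02037 m
Δh = 0.0192888 + 0.066654 + 0.042768 + 0.02037 = 0.1490808 m

Δh ≈ 14.9 cm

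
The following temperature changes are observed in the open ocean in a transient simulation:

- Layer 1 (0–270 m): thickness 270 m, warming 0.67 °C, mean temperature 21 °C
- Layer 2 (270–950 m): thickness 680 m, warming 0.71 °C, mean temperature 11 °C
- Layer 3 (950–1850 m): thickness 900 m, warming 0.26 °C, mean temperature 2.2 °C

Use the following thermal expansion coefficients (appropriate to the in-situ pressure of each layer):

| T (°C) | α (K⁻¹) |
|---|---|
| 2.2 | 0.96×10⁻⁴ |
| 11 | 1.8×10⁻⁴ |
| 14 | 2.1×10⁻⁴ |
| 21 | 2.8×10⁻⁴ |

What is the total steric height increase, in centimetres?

Layer 1 at 21 °C → α = 2.8×10⁻⁴ K⁻¹
Layer 2 at 11 °C → α = 1.8×10⁻⁴ K⁻¹
Layer 3 at 2.2 °C → α = 0.96×10⁻⁴ K⁻¹
0–270 m: 0.67 × 2.8×10⁻⁴ × 270 = 0.050652 m
Layer 2: 0.71 × 1.8×10⁻⁴ × 680 = 0.086904 m
950–1850 m: 0.96×10⁻⁴ × 0.26 × 900 = 0.022464 m
Δh = 0.050652 + 0.086904 + 0.022464 = 0.16002 m

Δh ≈ 16 cm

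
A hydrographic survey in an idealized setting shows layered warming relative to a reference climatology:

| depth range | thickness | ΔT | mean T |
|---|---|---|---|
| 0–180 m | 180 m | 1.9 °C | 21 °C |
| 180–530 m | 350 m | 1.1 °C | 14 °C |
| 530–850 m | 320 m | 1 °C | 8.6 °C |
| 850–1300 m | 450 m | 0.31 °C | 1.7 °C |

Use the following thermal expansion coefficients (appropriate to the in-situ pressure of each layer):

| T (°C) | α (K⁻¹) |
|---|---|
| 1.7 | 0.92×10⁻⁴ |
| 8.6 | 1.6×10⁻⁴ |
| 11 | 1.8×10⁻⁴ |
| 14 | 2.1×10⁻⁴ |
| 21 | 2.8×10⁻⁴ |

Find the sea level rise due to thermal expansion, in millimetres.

Layer 1 at 21 °C → α = 2.8×10⁻⁴ K⁻¹
Layer 2 at 14 °C → α = 2.1×10⁻⁴ K⁻¹
Layer 3 at 8.6 °C → α = 1.6×10⁻⁴ K⁻¹
Layer 4 at 1.7 °C → α = 0.92×10⁻⁴ K⁻¹
1.9 × 180 × 2.8×10⁻⁴ = 0.09576 m
180–530 m: 1.1 × 2.1×10⁻⁴ × 350 = 0.08085 m
530–850 m: 1.6×10⁻⁴ × 320 × 1 = 0.05120 m
850–1300 m: 0.92×10⁻⁴ × 0.31 × 450 = 0.012834 m
Δh = 0.09576 + 0.08085 + 0.05120 + 0.012834 = 0.240644 m

Δh = 241 mm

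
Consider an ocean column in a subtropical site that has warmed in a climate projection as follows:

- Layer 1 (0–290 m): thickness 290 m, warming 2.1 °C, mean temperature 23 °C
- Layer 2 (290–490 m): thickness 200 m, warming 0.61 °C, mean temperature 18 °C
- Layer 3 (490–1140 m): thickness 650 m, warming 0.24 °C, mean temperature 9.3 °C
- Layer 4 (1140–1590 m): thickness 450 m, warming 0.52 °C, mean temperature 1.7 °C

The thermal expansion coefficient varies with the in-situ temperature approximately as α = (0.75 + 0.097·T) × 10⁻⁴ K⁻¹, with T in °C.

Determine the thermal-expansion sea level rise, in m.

0.26 m

Layer 1: α = (0.75 + 0.097×23)×10⁻⁴ = 2.981×10⁻⁴ K⁻¹
Layer 2: α = (0.75 + 0.097×18)×10⁻⁴ = 2.496×10⁻⁴ K⁻¹
Layer 3: α = (0.75 + 0.097×9.3)×10⁻⁴ = 1.6521×10⁻⁴ K⁻¹
Layer 4: α = (0.75 + 0.097×1.7)×10⁻⁴ = 0.9149×10⁻⁴ K⁻¹
2.981×10⁻⁴ × 2.1 × 290 = 0.1815429 m
0.61 × 200 × 2.496×10⁻⁴ = 0.0304512 m
Layer 3: 650 × 0.24 × 1.6521×10⁻⁴ = 0.02577276 m
0.9149×10⁻⁴ × 450 × 0.52 = 0.02140866 m
Δh = 0.1815429 + 0.0304512 + 0.02577276 + 0.02140866 = 0.25917552 m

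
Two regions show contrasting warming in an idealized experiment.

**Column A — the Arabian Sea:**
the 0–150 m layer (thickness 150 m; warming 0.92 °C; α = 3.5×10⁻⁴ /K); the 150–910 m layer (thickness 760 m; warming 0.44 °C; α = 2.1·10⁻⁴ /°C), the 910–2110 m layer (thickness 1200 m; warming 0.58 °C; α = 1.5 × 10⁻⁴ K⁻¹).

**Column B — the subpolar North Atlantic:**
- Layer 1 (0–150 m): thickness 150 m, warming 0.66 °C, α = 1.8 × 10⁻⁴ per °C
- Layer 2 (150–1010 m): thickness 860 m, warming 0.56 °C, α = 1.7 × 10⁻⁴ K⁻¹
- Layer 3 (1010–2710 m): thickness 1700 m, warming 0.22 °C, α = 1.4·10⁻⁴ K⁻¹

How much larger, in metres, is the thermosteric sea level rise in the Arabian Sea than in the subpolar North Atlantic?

A 0.92 × 3.5×10⁻⁴ × 150 = 0.04830 m
A Layer 2: 0.44 × 2.1×10⁻⁴ × 760 = 0.070224 m
A 910–2110 m: 1.5×10⁻⁴ × 1200 × 0.58 = 0.10440 m
A total: 0.222924 m
B 150 × 1.8×10⁻⁴ × 0.66 = 0.01782 m
B 1.7×10⁻⁴ × 860 × 0.56 = 0.081872 m
B 1010–2710 m: 0.22 × 1700 × 1.4×10⁻⁴ = 0.05236 m
B total: 0.152052 m
Difference: 0.222924 − 0.152052 = 0.070872 m

0.071 m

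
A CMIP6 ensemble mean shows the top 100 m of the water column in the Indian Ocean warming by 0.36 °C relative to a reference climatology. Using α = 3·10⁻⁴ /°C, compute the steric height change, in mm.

Δh = αΔT·H = 3×10⁻⁴ × 0.36 × 100 = 0.01080 m

Δh ≈ 10.8 mm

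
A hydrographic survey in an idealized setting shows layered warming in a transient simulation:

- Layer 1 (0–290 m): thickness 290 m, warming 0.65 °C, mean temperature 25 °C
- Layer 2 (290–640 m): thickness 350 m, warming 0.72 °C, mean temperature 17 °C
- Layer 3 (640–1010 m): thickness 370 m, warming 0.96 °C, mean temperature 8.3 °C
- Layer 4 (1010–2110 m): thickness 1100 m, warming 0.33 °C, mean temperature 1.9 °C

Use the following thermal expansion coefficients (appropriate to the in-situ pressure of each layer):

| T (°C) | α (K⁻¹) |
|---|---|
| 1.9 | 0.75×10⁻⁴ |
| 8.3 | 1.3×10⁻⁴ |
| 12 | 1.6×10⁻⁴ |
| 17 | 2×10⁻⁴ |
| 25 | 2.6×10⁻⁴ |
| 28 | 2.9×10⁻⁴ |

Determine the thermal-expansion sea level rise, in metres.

Layer 1 at 25 °C → α = 2.6×10⁻⁴ K⁻¹
Layer 2 at 17 °C → α = 2×10⁻⁴ K⁻¹
Layer 3 at 8.3 °C → α = 1.3×10⁻⁴ K⁻¹
Layer 4 at 1.9 °C → α = 0.75×10⁻⁴ K⁻¹
Layer 1: 290 × 0.65 × 2.6×10⁻⁴ = 0.04901 m
Layer 2: 2×10⁻⁴ × 350 × 0.72 = 0.05040 m
Layer 3: 1.3×10⁻⁴ × 370 × 0.96 = 0.046176 m
Layer 4: 0.75×10⁻⁴ × 1100 × 0.33 = 0.027225 m
Δh = 0.04901 + 0.05040 + 0.046176 + 0.027225 = 0.172811 m ≈ 0.17 m

about 0.17 m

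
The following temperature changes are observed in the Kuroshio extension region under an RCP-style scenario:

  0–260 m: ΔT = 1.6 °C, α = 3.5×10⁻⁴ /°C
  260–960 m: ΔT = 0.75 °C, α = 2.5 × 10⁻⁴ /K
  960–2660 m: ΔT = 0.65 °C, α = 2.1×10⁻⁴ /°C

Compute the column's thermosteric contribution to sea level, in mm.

Δh = 509 mm

Layer 1: 260 × 1.6 × 3.5×10⁻⁴ = 0.14560 m
260–960 m: 700 × 2.5×10⁻⁴ × 0.75 = 0.13125 m
960–2660 m: 0.65 × 2.1×10⁻⁴ × 1700 = 0.23205 m
Δh = 0.14560 + 0.13125 + 0.23205 = 0.50890 m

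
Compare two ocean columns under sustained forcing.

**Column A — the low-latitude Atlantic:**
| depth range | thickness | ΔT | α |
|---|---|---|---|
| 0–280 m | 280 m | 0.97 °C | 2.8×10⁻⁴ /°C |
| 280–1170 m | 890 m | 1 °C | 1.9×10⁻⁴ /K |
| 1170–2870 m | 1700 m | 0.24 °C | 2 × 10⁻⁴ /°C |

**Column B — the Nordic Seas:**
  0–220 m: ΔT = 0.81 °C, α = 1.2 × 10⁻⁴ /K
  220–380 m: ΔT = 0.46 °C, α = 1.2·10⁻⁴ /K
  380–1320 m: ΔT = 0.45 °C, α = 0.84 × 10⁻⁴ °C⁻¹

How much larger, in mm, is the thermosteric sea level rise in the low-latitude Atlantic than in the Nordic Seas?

A 0–280 m: 280 × 2.8×10⁻⁴ × 0.97 = 0.076048 m
A Layer 2: 890 × 1.9×10⁻⁴ × 1 = 0.16910 m
A Layer 3: 2×10⁻⁴ × 1700 × 0.24 = 0.08160 m
A total: 0.326748 m
B Layer 1: 0.81 × 220 × 1.2×10⁻⁴ = 0.021384 m
B 220–380 m: 1.2×10⁻⁴ × 160 × 0.46 = 0.008832 m
B 380–1320 m: 940 × 0.84×10⁻⁴ × 0.45 = 0.035532 m
B total: 0.065748 m
Difference: 0.326748 − 0.065748 = 0.26100 m

261 mm larger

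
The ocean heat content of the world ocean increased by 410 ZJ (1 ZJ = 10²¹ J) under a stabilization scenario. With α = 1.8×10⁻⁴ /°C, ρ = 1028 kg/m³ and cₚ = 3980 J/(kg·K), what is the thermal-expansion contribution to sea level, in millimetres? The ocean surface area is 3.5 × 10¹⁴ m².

Per unit area: Q = 410×10²¹ / (3.5×10¹⁴) ≈ 1.171×10⁹ J/m²
Δh = αQ/(ρcₚ) = 1.8×10⁻⁴ × 1.171×10⁹ / (1028 × 3980) ≈ 0.051517 m

51.5 mm of thermosteric rise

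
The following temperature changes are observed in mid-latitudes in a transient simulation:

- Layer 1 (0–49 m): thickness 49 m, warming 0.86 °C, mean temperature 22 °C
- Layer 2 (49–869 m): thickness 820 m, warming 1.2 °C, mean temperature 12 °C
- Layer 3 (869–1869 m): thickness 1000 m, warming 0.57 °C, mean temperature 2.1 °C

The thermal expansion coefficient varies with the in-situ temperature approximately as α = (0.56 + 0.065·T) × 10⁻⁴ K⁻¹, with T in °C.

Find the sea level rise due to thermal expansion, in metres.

Layer 1: α = (0.56 + 0.065×22)×10⁻⁴ = 1.99×10⁻⁴ K⁻¹
Layer 2: α = (0.56 + 0.065×12)×10⁻⁴ = 1.34×10⁻⁴ K⁻¹
Layer 3: α = (0.56 + 0.065×2.1)×10⁻⁴ = 0.6965×10⁻⁴ K⁻¹
1.99×10⁻⁴ × 49 × 0.86 = 0.00838586 m
Layer 2: 1.2 × 820 × 1.34×10⁻⁴ = 0.131856 m
Layer 3: 1000 × 0.6965×10⁻⁴ × 0.57 = 0.0397005 m
Δh = 0.00838586 + 0.131856 + 0.0397005 = 0.17994236 m

Δh = 0.180 m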